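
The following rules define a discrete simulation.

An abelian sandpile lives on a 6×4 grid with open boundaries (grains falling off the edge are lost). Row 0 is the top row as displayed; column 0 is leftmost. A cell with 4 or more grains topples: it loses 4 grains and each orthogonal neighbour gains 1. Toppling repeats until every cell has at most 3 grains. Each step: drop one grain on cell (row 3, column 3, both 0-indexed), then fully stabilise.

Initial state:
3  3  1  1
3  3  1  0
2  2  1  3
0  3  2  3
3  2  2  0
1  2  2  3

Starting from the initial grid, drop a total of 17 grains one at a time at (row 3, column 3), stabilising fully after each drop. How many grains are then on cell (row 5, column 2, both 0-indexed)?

step 0: 3  3  1  1
3  3  1  0
2  2  1  3
0  3  2  3
3  2  2  0
1  2  2  3
step 1: 3  3  1  1
3  3  1  1
2  2  2  0
0  3  3  1
3  2  2  1
1  2  2  3
step 2: 3  3  1  1
3  3  1  1
2  2  2  0
0  3  3  2
3  2  2  1
1  2  2  3
step 3: 3  3  1  1
3  3  1  1
2  2  2  0
0  3  3  3
3  2  2  1
1  2  2  3
step 4: 3  3  1  1
3  3  1  1
2  3  3  1
1  0  1  1
3  3  3  2
1  2  2  3
step 5: 3  3  1  1
3  3  1  1
2  3  3  1
1  0  1  2
3  3  3  2
1  2  2  3
step 6: 3  3  1  1
3  3  1  1
2  3  3  1
1  0  1  3
3  3  3  2
1  2  2  3
step 7: 3  3  1  1
3  3  1  1
2  3  3  2
1  0  2  0
3  3  3  3
1  2  2  3
step 8: 3  3  1  1
3  3  1  1
2  3  3  2
1  0  2  1
3  3  3  3
1  2  2  3
step 9: 3  3  1  1
3  3  1  1
2  3  3  2
1  0  2  2
3  3  3  3
1  2  2  3
step 10: 3  3  1  1
3  3  1  1
2  3  3  2
1  0  2  3
3  3  3  3
1  2  2  3
step 11: 1  1  2  1
2  2  3  2
0  2  2  0
3  3  1  3
0  2  3  2
3  0  1  1
step 12: 1  1  2  1
2  2  3  2
0  2  2  1
3  3  2  0
0  2  3  3
3  0  1  1
step 13: 1  1  2  1
2  2  3  2
0  2  2  1
3  3  2  1
0  2  3  3
3  0  1  1
step 14: 1  1  2  1
2  2  3  2
0  2  2  1
3  3  2  2
0  2  3  3
3  0  1  1
step 15: 1  1  2  1
2  2  3  2
0  2  2  1
3  3  2  3
0  2  3  3
3  0  1  1
step 16: 1  1  2  1
2  2  3  2
1  3  3  2
0  2  1  2
2  0  2  1
3  1  2  2
step 17: 1  1  2  1
2  2  3  2
1  3  3  2
0  2  1  3
2  0  2  1
3  1  2  2

2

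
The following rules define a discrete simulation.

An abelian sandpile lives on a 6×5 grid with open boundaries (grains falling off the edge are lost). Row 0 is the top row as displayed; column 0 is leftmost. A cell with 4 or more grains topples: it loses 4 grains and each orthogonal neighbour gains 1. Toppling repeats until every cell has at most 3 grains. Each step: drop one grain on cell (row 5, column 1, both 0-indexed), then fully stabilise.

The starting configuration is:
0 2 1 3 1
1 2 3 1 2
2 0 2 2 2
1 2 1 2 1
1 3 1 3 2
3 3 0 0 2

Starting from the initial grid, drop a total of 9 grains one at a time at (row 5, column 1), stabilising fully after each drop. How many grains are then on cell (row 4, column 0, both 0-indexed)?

[0] 0 2 1 3 1
1 2 3 1 2
2 0 2 2 2
1 2 1 2 1
1 3 1 3 2
3 3 0 0 2
[1] 0 2 1 3 1
1 2 3 1 2
2 0 2 2 2
1 3 1 2 1
3 0 2 3 2
0 2 1 0 2
[2] 0 2 1 3 1
1 2 3 1 2
2 0 2 2 2
1 3 1 2 1
3 0 2 3 2
0 3 1 0 2
[3] 0 2 1 3 1
1 2 3 1 2
2 0 2 2 2
1 3 1 2 1
3 1 2 3 2
1 0 2 0 2
[4] 0 2 1 3 1
1 2 3 1 2
2 0 2 2 2
1 3 1 2 1
3 1 2 3 2
1 1 2 0 2
[5] 0 2 1 3 1
1 2 3 1 2
2 0 2 2 2
1 3 1 2 1
3 1 2 3 2
1 2 2 0 2
[6] 0 2 1 3 1
1 2 3 1 2
2 0 2 2 2
1 3 1 2 1
3 1 2 3 2
1 3 2 0 2
[7] 0 2 1 3 1
1 2 3 1 2
2 0 2 2 2
1 3 1 2 1
3 2 2 3 2
2 0 3 0 2
[8] 0 2 1 3 1
1 2 3 1 2
2 0 2 2 2
1 3 1 2 1
3 2 2 3 2
2 1 3 0 2
[9] 0 2 1 3 1
1 2 3 1 2
2 0 2 2 2
1 3 1 2 1
3 2 2 3 2
2 2 3 0 2

3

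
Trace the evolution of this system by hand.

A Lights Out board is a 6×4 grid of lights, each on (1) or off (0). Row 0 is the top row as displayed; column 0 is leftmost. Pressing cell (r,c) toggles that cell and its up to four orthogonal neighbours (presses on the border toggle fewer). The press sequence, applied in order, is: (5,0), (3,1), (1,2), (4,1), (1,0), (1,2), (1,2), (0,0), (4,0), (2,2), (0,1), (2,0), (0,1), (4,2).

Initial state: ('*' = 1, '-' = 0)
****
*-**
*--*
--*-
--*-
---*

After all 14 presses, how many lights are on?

[0] ****
*-**
*--*
--*-
--*-
---*
[1] ****
*-**
*--*
--*-
*-*-
**-*
[2] ****
*-**
**-*
**--
***-
**-*
[3] **-*
**--
****
**--
***-
**-*
[4] **-*
**--
****
*---
----
*--*
[5] -*-*
----
-***
*---
----
*--*
[6] -***
-***
-*-*
*---
----
*--*
[7] -*-*
----
-***
*---
----
*--*
[8] *--*
*---
-***
*---
----
*--*
[9] *--*
*---
-***
----
**--
---*
[10] *--*
*-*-
----
--*-
**--
---*
[11] -***
***-
----
--*-
**--
---*
[12] -***
-**-
**--
*-*-
**--
---*
[13] *--*
--*-
**--
*-*-
**--
---*
[14] *--*
--*-
**--
*---
*-**
--**

11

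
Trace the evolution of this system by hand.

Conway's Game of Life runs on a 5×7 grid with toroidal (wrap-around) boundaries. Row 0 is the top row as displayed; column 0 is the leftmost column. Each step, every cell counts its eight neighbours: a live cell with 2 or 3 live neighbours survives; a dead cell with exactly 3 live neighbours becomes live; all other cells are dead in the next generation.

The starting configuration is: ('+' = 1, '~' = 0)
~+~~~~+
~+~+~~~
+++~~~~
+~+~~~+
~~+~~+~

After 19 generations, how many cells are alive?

10

0) ~+~~~~+
~+~+~~~
+++~~~~
+~+~~~+
~~+~~+~
1) ++~~~~~
~~~~~~~
~~~+~~+
+~++~~+
~~+~~+~
2) ~+~~~~~
+~~~~~~
+~++~~+
+++++++
~~++~~~
3) ~++~~~~
+~+~~~+
~~~~~~~
~~~~~+~
~~~~~++
4) ~++~~+~
+~+~~~~
~~~~~~+
~~~~~++
~~~~~++
5) +++~~+~
+~+~~~+
+~~~~++
+~~~~~~
+~~~+~~
6) ~~++~+~
~~+~~~~
~~~~~+~
++~~~+~
+~~~~~~
7) ~+++~~~
~~+++~~
~+~~~~+
++~~~~~
+~+~+~~
8) ~~~~~~~
+~~~+~~
~+~+~~~
~~+~~~+
+~~~~~~
9) ~~~~~~~
~~~~~~~
++++~~~
+++~~~~
~~~~~~~
10) ~~~~~~~
~++~~~~
+~~+~~~
+~~+~~~
~+~~~~~
11) ~++~~~~
~++~~~~
+~~+~~~
+++~~~~
~~~~~~~
12) ~++~~~~
+~~+~~~
+~~+~~~
+++~~~~
+~~~~~~
13) +++~~~~
+~~+~~~
+~~+~~+
+~+~~~+
+~~~~~~
14) +~+~~~+
~~~+~~~
~~++~~~
~~~~~~~
~~+~~~~
15) ~+++~~~
~+~+~~~
~~++~~~
~~++~~~
~+~~~~~
16) ++~+~~~
~+~~+~~
~+~~+~~
~+~+~~~
~+~~~~~
17) ++~~~~~
~+~++~~
++~++~~
++~~~~~
~+~~~~~
18) ++~~~~~
~~~++~~
~~~++~~
~~~~~~~
~~+~~~~
19) ~+++~~~
~~+++~~
~~~++~~
~~~+~~~
~+~~~~~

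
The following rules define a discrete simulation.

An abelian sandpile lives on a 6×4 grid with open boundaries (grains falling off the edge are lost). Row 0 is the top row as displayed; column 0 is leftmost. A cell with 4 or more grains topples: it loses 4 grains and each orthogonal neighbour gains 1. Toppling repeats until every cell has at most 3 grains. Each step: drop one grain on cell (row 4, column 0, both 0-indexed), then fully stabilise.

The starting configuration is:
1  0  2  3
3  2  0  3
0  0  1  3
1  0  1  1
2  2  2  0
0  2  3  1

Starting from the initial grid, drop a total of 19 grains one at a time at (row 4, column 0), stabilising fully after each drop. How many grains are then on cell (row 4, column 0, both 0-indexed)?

1

[0] 1  0  2  3
3  2  0  3
0  0  1  3
1  0  1  1
2  2  2  0
0  2  3  1
[1] 1  0  2  3
3  2  0  3
0  0  1  3
1  0  1  1
3  2  2  0
0  2  3  1
[2] 1  0  2  3
3  2  0  3
0  0  1  3
2  0  1  1
0  3  2  0
1  2  3  1
[3] 1  0  2  3
3  2  0  3
0  0  1  3
2  0  1  1
1  3  2  0
1  2  3  1
[4] 1  0  2  3
3  2  0  3
0  0  1  3
2  0  1  1
2  3  2  0
1  2  3  1
[5] 1  0  2  3
3  2  0  3
0  0  1  3
2  0  1  1
3  3  2  0
1  2  3  1
[6] 1  0  2  3
3  2  0  3
0  0  1  3
3  1  1  1
1  0  3  0
2  3  3  1
[7] 1  0  2  3
3  2  0  3
0  0  1  3
3  1  1  1
2  0  3  0
2  3  3  1
[8] 1  0  2  3
3  2  0  3
0  0  1  3
3  1  1  1
3  0  3  0
2  3  3  1
[9] 1  0  2  3
3  2  0  3
1  0  1  3
0  2  1  1
1  1  3  0
3  3  3  1
[10] 1  0  2  3
3  2  0  3
1  0  1  3
0  2  1  1
2  1  3  0
3  3  3  1
[11] 1  0  2  3
3  2  0  3
1  0  1  3
0  2  1  1
3  1  3  0
3  3  3  1
[12] 1  0  2  3
3  2  0  3
1  0  1  3
1  3  2  1
2  0  1  1
1  2  1  2
[13] 1  0  2  3
3  2  0  3
1  0  1  3
1  3  2  1
3  0  1  1
1  2  1  2
[14] 1  0  2  3
3  2  0  3
1  0  1  3
2  3  2  1
0  1  1  1
2  2  1  2
[15] 1  0  2  3
3  2  0  3
1  0  1  3
2  3  2  1
1  1  1  1
2  2  1  2
[16] 1  0  2  3
3  2  0  3
1  0  1  3
2  3  2  1
2  1  1  1
2  2  1  2
[17] 1  0  2  3
3  2  0  3
1  0  1  3
2  3  2  1
3  1  1  1
2  2  1  2
[18] 1  0  2  3
3  2  0  3
1  0  1  3
3  3  2  1
0  2  1  1
3  2  1  2
[19] 1  0  2  3
3  2  0  3
1  0  1  3
3  3  2  1
1  2  1  1
3  2  1  2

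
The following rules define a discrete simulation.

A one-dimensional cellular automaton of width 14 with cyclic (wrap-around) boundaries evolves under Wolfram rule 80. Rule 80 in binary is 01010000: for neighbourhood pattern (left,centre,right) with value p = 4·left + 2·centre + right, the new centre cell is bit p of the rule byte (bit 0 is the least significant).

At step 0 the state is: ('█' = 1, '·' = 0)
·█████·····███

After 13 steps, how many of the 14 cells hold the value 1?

t=0: ·█████·····███
t=1: ·····██······█
t=2: █·····██······
t=3: ·█·····██·····
t=4: ··█·····██····
t=5: ···█·····██···
t=6: ····█·····██··
t=7: ·····█·····██·
t=8: ······█·····██
t=9: █······█·····█
t=10: ██······█·····
t=11: ·██······█····
t=12: ··██······█···
t=13: ···██······█··

3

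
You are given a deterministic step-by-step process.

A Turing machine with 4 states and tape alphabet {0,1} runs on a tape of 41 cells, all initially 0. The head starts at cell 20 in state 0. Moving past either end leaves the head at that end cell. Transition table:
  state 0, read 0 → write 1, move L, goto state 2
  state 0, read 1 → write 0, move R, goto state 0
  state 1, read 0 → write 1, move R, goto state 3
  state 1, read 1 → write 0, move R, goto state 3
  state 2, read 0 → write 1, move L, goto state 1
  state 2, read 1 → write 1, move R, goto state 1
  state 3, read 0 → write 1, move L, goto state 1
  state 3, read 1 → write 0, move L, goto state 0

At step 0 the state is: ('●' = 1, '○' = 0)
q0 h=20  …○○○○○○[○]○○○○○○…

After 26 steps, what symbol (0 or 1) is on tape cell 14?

t=0: q0 h=20  …○○○○○○[○]○○○○○○…
t=1: q2 h=19  …○○○○○○[○]●○○○○○…
t=2: q1 h=18  …○○○○○○[○]●●○○○○…
t=3: q3 h=19  …○○○○○●[●]●○○○○○…
t=4: q0 h=18  …○○○○○○[●]○●○○○○…
t=5: q0 h=19  …○○○○○○[○]●○○○○○…
t=6: q2 h=18  …○○○○○○[○]●●○○○○…
t=7: q1 h=17  …○○○○○○[○]●●●○○○…
t=8: q3 h=18  …○○○○○●[●]●●○○○○…
t=9: q0 h=17  …○○○○○○[●]○●●○○○…
t=10: q0 h=18  …○○○○○○[○]●●○○○○…
t=11: q2 h=17  …○○○○○○[○]●●●○○○…
t=12: q1 h=16  …○○○○○○[○]●●●●○○…
t=13: q3 h=17  …○○○○○●[●]●●●○○○…
t=14: q0 h=16  …○○○○○○[●]○●●●○○…
t=15: q0 h=17  …○○○○○○[○]●●●○○○…
t=16: q2 h=16  …○○○○○○[○]●●●●○○…
t=17: q1 h=15  …○○○○○○[○]●●●●●○…
t=18: q3 h=16  …○○○○○●[●]●●●●○○…
t=19: q0 h=15  …○○○○○○[●]○●●●●○…
t=20: q0 h=16  …○○○○○○[○]●●●●○○…
t=21: q2 h=15  …○○○○○○[○]●●●●●○…
t=22: q1 h=14  …○○○○○○[○]●●●●●●…
t=23: q3 h=15  …○○○○○●[●]●●●●●○…
t=24: q0 h=14  …○○○○○○[●]○●●●●●…
t=25: q0 h=15  …○○○○○○[○]●●●●●○…
t=26: q2 h=14  …○○○○○○[○]●●●●●●…

0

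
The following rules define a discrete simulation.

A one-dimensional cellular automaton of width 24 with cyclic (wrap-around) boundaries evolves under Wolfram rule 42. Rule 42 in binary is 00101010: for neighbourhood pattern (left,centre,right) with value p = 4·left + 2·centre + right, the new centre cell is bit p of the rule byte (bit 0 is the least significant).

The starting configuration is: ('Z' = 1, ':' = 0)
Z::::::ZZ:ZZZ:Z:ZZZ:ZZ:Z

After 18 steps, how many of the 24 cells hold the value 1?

step 0: Z::::::ZZ:ZZZ:Z:ZZZ:ZZ:Z
step 1: ::::::ZZ:ZZ::Z:ZZ::ZZ:ZZ
step 2: :::::ZZ:ZZ::Z:ZZ::ZZ:ZZ:
step 3: ::::ZZ:ZZ::Z:ZZ::ZZ:ZZ::
step 4: :::ZZ:ZZ::Z:ZZ::ZZ:ZZ:::
step 5: ::ZZ:ZZ::Z:ZZ::ZZ:ZZ::::
step 6: :ZZ:ZZ::Z:ZZ::ZZ:ZZ:::::
step 7: ZZ:ZZ::Z:ZZ::ZZ:ZZ::::::
step 8: Z:ZZ::Z:ZZ::ZZ:ZZ::::::Z
step 9: :ZZ::Z:ZZ::ZZ:ZZ::::::ZZ
step 10: ZZ::Z:ZZ::ZZ:ZZ::::::ZZ:
step 11: Z::Z:ZZ::ZZ:ZZ::::::ZZ:Z
step 12: ::Z:ZZ::ZZ:ZZ::::::ZZ:ZZ
step 13: :Z:ZZ::ZZ:ZZ::::::ZZ:ZZ:
step 14: Z:ZZ::ZZ:ZZ::::::ZZ:ZZ::
step 15: :ZZ::ZZ:ZZ::::::ZZ:ZZ::Z
step 16: ZZ::ZZ:ZZ::::::ZZ:ZZ::Z:
step 17: Z::ZZ:ZZ::::::ZZ:ZZ::Z:Z
step 18: ::ZZ:ZZ::::::ZZ:ZZ::Z:ZZ

11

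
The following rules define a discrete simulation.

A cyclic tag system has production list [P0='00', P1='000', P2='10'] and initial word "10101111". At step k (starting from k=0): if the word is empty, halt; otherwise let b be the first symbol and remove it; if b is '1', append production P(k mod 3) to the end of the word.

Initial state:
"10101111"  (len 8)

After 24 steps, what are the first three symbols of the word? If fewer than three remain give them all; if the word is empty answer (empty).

gen 0: "10101111"  (len 8)
gen 1: "010111100"  (len 9)
gen 2: "10111100"  (len 8)
gen 3: "011110010"  (len 9)
gen 4: "11110010"  (len 8)
gen 5: "1110010000"  (len 10)
gen 6: "11001000010"  (len 11)
gen 7: "100100001000"  (len 12)
gen 8: "00100001000000"  (len 14)
gen 9: "0100001000000"  (len 13)
gen 10: "100001000000"  (len 12)
gen 11: "00001000000000"  (len 14)
gen 12: "0001000000000"  (len 13)
gen 13: "001000000000"  (len 12)
gen 14: "01000000000"  (len 11)
gen 15: "1000000000"  (len 10)
gen 16: "00000000000"  (len 11)
gen 17: "0000000000"  (len 10)
gen 18: "000000000"  (len 9)
gen 19: "00000000"  (len 8)
gen 20: "0000000"  (len 7)
gen 21: "000000"  (len 6)
gen 22: "00000"  (len 5)
gen 23: "0000"  (len 4)
gen 24: "000"  (len 3)

000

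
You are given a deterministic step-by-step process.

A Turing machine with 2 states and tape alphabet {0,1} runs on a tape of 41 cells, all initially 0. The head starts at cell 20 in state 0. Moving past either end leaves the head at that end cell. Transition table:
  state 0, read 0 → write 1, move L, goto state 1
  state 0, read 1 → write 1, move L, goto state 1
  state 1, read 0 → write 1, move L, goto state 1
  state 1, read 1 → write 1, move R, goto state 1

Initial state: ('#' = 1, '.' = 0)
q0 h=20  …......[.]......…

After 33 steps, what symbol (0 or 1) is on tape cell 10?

[0] q0 h=20  …......[.]......…
[1] q1 h=19  …......[.]#.....…
[2] q1 h=18  …......[.]##....…
[3] q1 h=17  …......[.]###...…
[4] q1 h=16  …......[.]####..…
[5] q1 h=15  …......[.]#####.…
[6] q1 h=14  …......[.]######…
[7] q1 h=13  …......[.]######…
[8] q1 h=12  …......[.]######…
[9] q1 h=11  …......[.]######…
[10] q1 h=10  …......[.]######…
[11] q1 h= 9  …......[.]######…
[12] q1 h= 8  …......[.]######…
[13] q1 h= 7  …......[.]######…
[14] q1 h= 6  |......[.]######…
[15] q1 h= 5  |.....[.]######…
[16] q1 h= 4  |....[.]######…
[17] q1 h= 3  |...[.]######…
[18] q1 h= 2  |..[.]######…
[19] q1 h= 1  |.[.]######…
[20] q1 h= 0  |[.]######…
[21] q1 h= 0  |[#]######…
[22] q1 h= 1  |#[#]######…
[23] q1 h= 2  |##[#]######…
[24] q1 h= 3  |###[#]######…
[25] q1 h= 4  |####[#]######…
[26] q1 h= 5  |#####[#]######…
[27] q1 h= 6  |######[#]######…
[28] q1 h= 7  …######[#]######…
[29] q1 h= 8  …######[#]######…
[30] q1 h= 9  …######[#]######…
[31] q1 h=10  …######[#]######…
[32] q1 h=11  …######[#]######…
[33] q1 h=12  …######[#]######…

1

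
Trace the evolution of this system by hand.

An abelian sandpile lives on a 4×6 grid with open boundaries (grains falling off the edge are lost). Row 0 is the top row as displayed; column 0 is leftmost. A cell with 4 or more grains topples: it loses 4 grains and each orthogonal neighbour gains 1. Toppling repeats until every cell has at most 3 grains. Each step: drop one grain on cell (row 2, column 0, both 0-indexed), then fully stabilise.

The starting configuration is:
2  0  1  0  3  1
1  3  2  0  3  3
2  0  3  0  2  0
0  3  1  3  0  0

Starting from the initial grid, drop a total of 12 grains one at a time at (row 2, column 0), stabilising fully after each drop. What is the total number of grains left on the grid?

37

step 0: 2  0  1  0  3  1
1  3  2  0  3  3
2  0  3  0  2  0
0  3  1  3  0  0
step 1: 2  0  1  0  3  1
1  3  2  0  3  3
3  0  3  0  2  0
0  3  1  3  0  0
step 2: 2  0  1  0  3  1
2  3  2  0  3  3
0  1  3  0  2  0
1  3  1  3  0  0
step 3: 2  0  1  0  3  1
2  3  2  0  3  3
1  1  3  0  2  0
1  3  1  3  0  0
step 4: 2  0  1  0  3  1
2  3  2  0  3  3
2  1  3  0  2  0
1  3  1  3  0  0
step 5: 2  0  1  0  3  1
2  3  2  0  3  3
3  1  3  0  2  0
1  3  1  3  0  0
step 6: 2  0  1  0  3  1
3  3  2  0  3  3
0  2  3  0  2  0
2  3  1  3  0  0
step 7: 2  0  1  0  3  1
3  3  2  0  3  3
1  2  3  0  2  0
2  3  1  3  0  0
step 8: 2  0  1  0  3  1
3  3  2  0  3  3
2  2  3  0  2  0
2  3  1  3  0  0
step 9: 2  0  1  0  3  1
3  3  2  0  3  3
3  2  3  0  2  0
2  3  1  3  0  0
step 10: 3  1  2  0  3  1
1  2  0  1  3  3
3  2  1  1  2  0
0  1  3  3  0  0
step 11: 3  1  2  0  3  1
2  2  0  1  3  3
0  3  1  1  2  0
1  1  3  3  0  0
step 12: 3  1  2  0  3  1
2  2  0  1  3  3
1  3  1  1  2  0
1  1  3  3  0  0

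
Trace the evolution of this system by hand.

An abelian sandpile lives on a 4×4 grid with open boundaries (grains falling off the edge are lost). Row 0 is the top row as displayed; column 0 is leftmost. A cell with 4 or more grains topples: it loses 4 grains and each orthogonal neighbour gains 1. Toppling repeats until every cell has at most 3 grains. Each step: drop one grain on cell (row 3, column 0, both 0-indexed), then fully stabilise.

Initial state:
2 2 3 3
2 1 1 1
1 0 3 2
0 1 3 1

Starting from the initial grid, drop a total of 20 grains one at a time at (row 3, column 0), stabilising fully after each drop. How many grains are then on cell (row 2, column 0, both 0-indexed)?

0) 2 2 3 3
2 1 1 1
1 0 3 2
0 1 3 1
1) 2 2 3 3
2 1 1 1
1 0 3 2
1 1 3 1
2) 2 2 3 3
2 1 1 1
1 0 3 2
2 1 3 1
3) 2 2 3 3
2 1 1 1
1 0 3 2
3 1 3 1
4) 2 2 3 3
2 1 1 1
2 0 3 2
0 2 3 1
5) 2 2 3 3
2 1 1 1
2 0 3 2
1 2 3 1
6) 2 2 3 3
2 1 1 1
2 0 3 2
2 2 3 1
7) 2 2 3 3
2 1 1 1
2 0 3 2
3 2 3 1
8) 2 2 3 3
2 1 1 1
3 0 3 2
0 3 3 1
9) 2 2 3 3
2 1 1 1
3 0 3 2
1 3 3 1
10) 2 2 3 3
2 1 1 1
3 0 3 2
2 3 3 1
11) 2 2 3 3
2 1 1 1
3 0 3 2
3 3 3 1
12) 2 2 3 3
3 1 2 1
0 3 0 3
2 1 1 2
13) 2 2 3 3
3 1 2 1
0 3 0 3
3 1 1 2
14) 2 2 3 3
3 1 2 1
1 3 0 3
0 2 1 2
15) 2 2 3 3
3 1 2 1
1 3 0 3
1 2 1 2
16) 2 2 3 3
3 1 2 1
1 3 0 3
2 2 1 2
17) 2 2 3 3
3 1 2 1
1 3 0 3
3 2 1 2
18) 2 2 3 3
3 1 2 1
2 3 0 3
0 3 1 2
19) 2 2 3 3
3 1 2 1
2 3 0 3
1 3 1 2
20) 2 2 3 3
3 1 2 1
2 3 0 3
2 3 1 2

2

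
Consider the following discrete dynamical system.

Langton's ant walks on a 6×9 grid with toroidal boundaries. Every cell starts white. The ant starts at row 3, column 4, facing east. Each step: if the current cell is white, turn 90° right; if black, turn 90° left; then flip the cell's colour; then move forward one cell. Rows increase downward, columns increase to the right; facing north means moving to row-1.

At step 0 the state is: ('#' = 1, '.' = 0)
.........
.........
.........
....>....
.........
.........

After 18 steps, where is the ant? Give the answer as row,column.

2,3

step 0: .........
.........
.........
....>....
.........
.........
step 1: .........
.........
.........
....#....
....v....
.........
step 2: .........
.........
.........
....#....
...<#....
.........
step 3: .........
.........
.........
...^#....
...##....
.........
step 4: .........
.........
.........
...#>....
...##....
.........
step 5: .........
.........
....^....
...#.....
...##....
.........
step 6: .........
.........
....#>...
...#.....
...##....
.........
step 7: .........
.........
....##...
...#.v...
...##....
.........
step 8: .........
.........
....##...
...#<#...
...##....
.........
step 9: .........
.........
....^#...
...###...
...##....
.........
step 10: .........
.........
...<.#...
...###...
...##....
.........
step 11: .........
...^.....
...#.#...
...###...
...##....
.........
step 12: .........
...#>....
...#.#...
...###...
...##....
.........
step 13: .........
...##....
...#v#...
...###...
...##....
.........
step 14: .........
...##....
...<##...
...###...
...##....
.........
step 15: .........
...##....
....##...
...v##...
...##....
.........
step 16: .........
...##....
....##...
....>#...
...##....
.........
step 17: .........
...##....
....^#...
.....#...
...##....
.........
step 18: .........
...##....
...<.#...
.....#...
...##....
.........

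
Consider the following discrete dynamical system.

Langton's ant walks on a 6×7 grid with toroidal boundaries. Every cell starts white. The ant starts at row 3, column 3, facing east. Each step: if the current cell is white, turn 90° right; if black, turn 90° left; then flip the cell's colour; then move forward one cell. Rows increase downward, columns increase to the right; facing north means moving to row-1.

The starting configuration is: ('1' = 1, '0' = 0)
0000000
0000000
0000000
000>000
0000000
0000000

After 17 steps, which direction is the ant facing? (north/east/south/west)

north

0) 0000000
0000000
0000000
000>000
0000000
0000000
1) 0000000
0000000
0000000
0001000
000v000
0000000
2) 0000000
0000000
0000000
0001000
00<1000
0000000
3) 0000000
0000000
0000000
00^1000
0011000
0000000
4) 0000000
0000000
0000000
001>000
0011000
0000000
5) 0000000
0000000
000^000
0010000
0011000
0000000
6) 0000000
0000000
0001>00
0010000
0011000
0000000
7) 0000000
0000000
0001100
0010v00
0011000
0000000
8) 0000000
0000000
0001100
001<100
0011000
0000000
9) 0000000
0000000
000^100
0011100
0011000
0000000
10) 0000000
0000000
00<0100
0011100
0011000
0000000
11) 0000000
00^0000
0010100
0011100
0011000
0000000
12) 0000000
001>000
0010100
0011100
0011000
0000000
13) 0000000
0011000
001v100
0011100
0011000
0000000
14) 0000000
0011000
00<1100
0011100
0011000
0000000
15) 0000000
0011000
0001100
00v1100
0011000
0000000
16) 0000000
0011000
0001100
000>100
0011000
0000000
17) 0000000
0011000
000^100
0000100
0011000
0000000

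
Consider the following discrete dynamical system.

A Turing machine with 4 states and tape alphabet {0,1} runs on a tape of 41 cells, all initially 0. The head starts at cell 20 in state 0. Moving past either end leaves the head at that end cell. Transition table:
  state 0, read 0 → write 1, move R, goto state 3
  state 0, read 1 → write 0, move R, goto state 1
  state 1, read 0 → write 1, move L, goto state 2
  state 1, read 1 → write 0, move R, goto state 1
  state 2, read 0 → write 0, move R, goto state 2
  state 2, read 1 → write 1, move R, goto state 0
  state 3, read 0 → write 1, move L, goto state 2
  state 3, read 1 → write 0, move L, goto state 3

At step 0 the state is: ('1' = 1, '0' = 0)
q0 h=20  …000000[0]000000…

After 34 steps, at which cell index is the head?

gen 0: q0 h=20  …000000[0]000000…
gen 1: q3 h=21  …000001[0]000000…
gen 2: q2 h=20  …000000[1]100000…
gen 3: q0 h=21  …000001[1]000000…
gen 4: q1 h=22  …000010[0]000000…
gen 5: q2 h=21  …000001[0]100000…
gen 6: q2 h=22  …000010[1]000000…
gen 7: q0 h=23  …000101[0]000000…
gen 8: q3 h=24  …001011[0]000000…
gen 9: q2 h=23  …000101[1]100000…
gen 10: q0 h=24  …001011[1]000000…
gen 11: q1 h=25  …010110[0]000000…
gen 12: q2 h=24  …001011[0]100000…
gen 13: q2 h=25  …010110[1]000000…
gen 14: q0 h=26  …101101[0]000000…
gen 15: q3 h=27  …011011[0]000000…
gen 16: q2 h=26  …101101[1]100000…
gen 17: q0 h=27  …011011[1]000000…
gen 18: q1 h=28  …110110[0]000000…
gen 19: q2 h=27  …011011[0]100000…
gen 20: q2 h=28  …110110[1]000000…
gen 21: q0 h=29  …101101[0]000000…
gen 22: q3 h=30  …011011[0]000000…
gen 23: q2 h=29  …101101[1]100000…
gen 24: q0 h=30  …011011[1]000000…
gen 25: q1 h=31  …110110[0]000000…
gen 26: q2 h=30  …011011[0]100000…
gen 27: q2 h=31  …110110[1]000000…
gen 28: q0 h=32  …101101[0]000000…
gen 29: q3 h=33  …011011[0]000000…
gen 30: q2 h=32  …101101[1]100000…
gen 31: q0 h=33  …011011[1]000000…
gen 32: q1 h=34  …110110[0]000000|
gen 33: q2 h=33  …011011[0]100000…
gen 34: q2 h=34  …110110[1]000000|

34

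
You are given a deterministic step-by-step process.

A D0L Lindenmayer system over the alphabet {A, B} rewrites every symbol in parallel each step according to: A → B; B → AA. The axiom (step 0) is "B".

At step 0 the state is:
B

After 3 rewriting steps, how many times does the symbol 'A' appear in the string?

4

k=0  B
k=1  AA
k=2  BB
k=3  AAAA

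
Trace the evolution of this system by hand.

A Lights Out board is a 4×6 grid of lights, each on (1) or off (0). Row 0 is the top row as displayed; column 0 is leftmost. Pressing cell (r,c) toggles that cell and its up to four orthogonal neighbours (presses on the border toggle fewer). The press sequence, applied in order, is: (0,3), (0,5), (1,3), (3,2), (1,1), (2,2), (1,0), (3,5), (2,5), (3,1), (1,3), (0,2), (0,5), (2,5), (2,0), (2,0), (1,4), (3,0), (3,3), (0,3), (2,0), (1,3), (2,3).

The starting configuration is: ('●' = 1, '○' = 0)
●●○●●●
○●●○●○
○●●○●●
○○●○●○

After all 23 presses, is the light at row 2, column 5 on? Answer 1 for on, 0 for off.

0

[0] ●●○●●●
○●●○●○
○●●○●●
○○●○●○
[1] ●●●○○●
○●●●●○
○●●○●●
○○●○●○
[2] ●●●○●○
○●●●●●
○●●○●●
○○●○●○
[3] ●●●●●○
○●○○○●
○●●●●●
○○●○●○
[4] ●●●●●○
○●○○○●
○●○●●●
○●○●●○
[5] ●○●●●○
●○●○○●
○○○●●●
○●○●●○
[6] ●○●●●○
●○○○○●
○●●○●●
○●●●●○
[7] ○○●●●○
○●○○○●
●●●○●●
○●●●●○
[8] ○○●●●○
○●○○○●
●●●○●○
○●●●○●
[9] ○○●●●○
○●○○○○
●●●○○●
○●●●○○
[10] ○○●●●○
○●○○○○
●○●○○●
●○○●○○
[11] ○○●○●○
○●●●●○
●○●●○●
●○○●○○
[12] ○●○●●○
○●○●●○
●○●●○●
●○○●○○
[13] ○●○●○●
○●○●●●
●○●●○●
●○○●○○
[14] ○●○●○●
○●○●●○
●○●●●○
●○○●○●
[15] ○●○●○●
●●○●●○
○●●●●○
○○○●○●
[16] ○●○●○●
○●○●●○
●○●●●○
●○○●○●
[17] ○●○●●●
○●○○○●
●○●●○○
●○○●○●
[18] ○●○●●●
○●○○○●
○○●●○○
○●○●○●
[19] ○●○●●●
○●○○○●
○○●○○○
○●●○●●
[20] ○●●○○●
○●○●○●
○○●○○○
○●●○●●
[21] ○●●○○●
●●○●○●
●●●○○○
●●●○●●
[22] ○●●●○●
●●●○●●
●●●●○○
●●●○●●
[23] ○●●●○●
●●●●●●
●●○○●○
●●●●●●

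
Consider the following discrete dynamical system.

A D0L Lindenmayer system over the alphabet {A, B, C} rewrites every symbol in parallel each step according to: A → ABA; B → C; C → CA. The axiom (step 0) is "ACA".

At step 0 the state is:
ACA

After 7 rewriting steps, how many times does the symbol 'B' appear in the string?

t=0: ACA
t=1: ABACAABA
t=2: ABACABACAABAABACABA
t=3: ABACABACAABACABACAABAABACABAABACABACAABACABA
t=4: ABACABACAABACABACAABAABACABACAABACABACAABAABACABAABACABACAABACABAABACABACAABACABACAABAABACABACAABACABA
t=5: ABACABACAABACABACAABAABACABACAABACABACAABAABACABAABACABACA…CAABACABACAABAABACABAABACABACAABACABACAABAABACABACAABACABA  (len 237)
t=6: ABACABACAABACABACAABAABACABACAABACABACAABAABACABAABACABACA…CAABACABACAABAABACABAABACABACAABACABACAABAABACABACAABACABA  (len 551)
t=7: ABACABACAABACABACAABAABACABACAABACABACAABAABACABAABACABACA…CAABACABACAABAABACABAABACABACAABACABACAABAABACABACAABACABA  (len 1281)

314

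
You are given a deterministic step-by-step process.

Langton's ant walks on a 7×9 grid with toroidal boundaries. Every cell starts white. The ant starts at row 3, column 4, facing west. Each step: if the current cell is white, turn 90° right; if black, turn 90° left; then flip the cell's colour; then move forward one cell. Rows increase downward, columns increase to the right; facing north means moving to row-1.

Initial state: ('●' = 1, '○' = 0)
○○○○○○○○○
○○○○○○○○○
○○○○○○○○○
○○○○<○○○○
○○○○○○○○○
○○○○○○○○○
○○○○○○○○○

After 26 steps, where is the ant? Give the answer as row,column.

0) ○○○○○○○○○
○○○○○○○○○
○○○○○○○○○
○○○○<○○○○
○○○○○○○○○
○○○○○○○○○
○○○○○○○○○
1) ○○○○○○○○○
○○○○○○○○○
○○○○^○○○○
○○○○●○○○○
○○○○○○○○○
○○○○○○○○○
○○○○○○○○○
2) ○○○○○○○○○
○○○○○○○○○
○○○○●>○○○
○○○○●○○○○
○○○○○○○○○
○○○○○○○○○
○○○○○○○○○
3) ○○○○○○○○○
○○○○○○○○○
○○○○●●○○○
○○○○●v○○○
○○○○○○○○○
○○○○○○○○○
○○○○○○○○○
4) ○○○○○○○○○
○○○○○○○○○
○○○○●●○○○
○○○○<●○○○
○○○○○○○○○
○○○○○○○○○
○○○○○○○○○
5) ○○○○○○○○○
○○○○○○○○○
○○○○●●○○○
○○○○○●○○○
○○○○v○○○○
○○○○○○○○○
○○○○○○○○○
6) ○○○○○○○○○
○○○○○○○○○
○○○○●●○○○
○○○○○●○○○
○○○<●○○○○
○○○○○○○○○
○○○○○○○○○
7) ○○○○○○○○○
○○○○○○○○○
○○○○●●○○○
○○○^○●○○○
○○○●●○○○○
○○○○○○○○○
○○○○○○○○○
8) ○○○○○○○○○
○○○○○○○○○
○○○○●●○○○
○○○●>●○○○
○○○●●○○○○
○○○○○○○○○
○○○○○○○○○
9) ○○○○○○○○○
○○○○○○○○○
○○○○●●○○○
○○○●●●○○○
○○○●v○○○○
○○○○○○○○○
○○○○○○○○○
10) ○○○○○○○○○
○○○○○○○○○
○○○○●●○○○
○○○●●●○○○
○○○●○>○○○
○○○○○○○○○
○○○○○○○○○
11) ○○○○○○○○○
○○○○○○○○○
○○○○●●○○○
○○○●●●○○○
○○○●○●○○○
○○○○○v○○○
○○○○○○○○○
12) ○○○○○○○○○
○○○○○○○○○
○○○○●●○○○
○○○●●●○○○
○○○●○●○○○
○○○○<●○○○
○○○○○○○○○
13) ○○○○○○○○○
○○○○○○○○○
○○○○●●○○○
○○○●●●○○○
○○○●^●○○○
○○○○●●○○○
○○○○○○○○○
14) ○○○○○○○○○
○○○○○○○○○
○○○○●●○○○
○○○●●●○○○
○○○●●>○○○
○○○○●●○○○
○○○○○○○○○
15) ○○○○○○○○○
○○○○○○○○○
○○○○●●○○○
○○○●●^○○○
○○○●●○○○○
○○○○●●○○○
○○○○○○○○○
16) ○○○○○○○○○
○○○○○○○○○
○○○○●●○○○
○○○●<○○○○
○○○●●○○○○
○○○○●●○○○
○○○○○○○○○
17) ○○○○○○○○○
○○○○○○○○○
○○○○●●○○○
○○○●○○○○○
○○○●v○○○○
○○○○●●○○○
○○○○○○○○○
18) ○○○○○○○○○
○○○○○○○○○
○○○○●●○○○
○○○●○○○○○
○○○●○>○○○
○○○○●●○○○
○○○○○○○○○
19) ○○○○○○○○○
○○○○○○○○○
○○○○●●○○○
○○○●○○○○○
○○○●○●○○○
○○○○●v○○○
○○○○○○○○○
20) ○○○○○○○○○
○○○○○○○○○
○○○○●●○○○
○○○●○○○○○
○○○●○●○○○
○○○○●○>○○
○○○○○○○○○
21) ○○○○○○○○○
○○○○○○○○○
○○○○●●○○○
○○○●○○○○○
○○○●○●○○○
○○○○●○●○○
○○○○○○v○○
22) ○○○○○○○○○
○○○○○○○○○
○○○○●●○○○
○○○●○○○○○
○○○●○●○○○
○○○○●○●○○
○○○○○<●○○
23) ○○○○○○○○○
○○○○○○○○○
○○○○●●○○○
○○○●○○○○○
○○○●○●○○○
○○○○●^●○○
○○○○○●●○○
24) ○○○○○○○○○
○○○○○○○○○
○○○○●●○○○
○○○●○○○○○
○○○●○●○○○
○○○○●●>○○
○○○○○●●○○
25) ○○○○○○○○○
○○○○○○○○○
○○○○●●○○○
○○○●○○○○○
○○○●○●^○○
○○○○●●○○○
○○○○○●●○○
26) ○○○○○○○○○
○○○○○○○○○
○○○○●●○○○
○○○●○○○○○
○○○●○●●>○
○○○○●●○○○
○○○○○●●○○

4,7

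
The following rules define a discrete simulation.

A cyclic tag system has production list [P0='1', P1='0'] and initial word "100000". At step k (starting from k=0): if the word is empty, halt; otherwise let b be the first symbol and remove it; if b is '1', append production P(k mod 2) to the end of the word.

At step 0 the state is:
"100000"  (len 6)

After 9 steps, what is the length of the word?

gen 0: "100000"  (len 6)
gen 1: "000001"  (len 6)
gen 2: "00001"  (len 5)
gen 3: "0001"  (len 4)
gen 4: "001"  (len 3)
gen 5: "01"  (len 2)
gen 6: "1"  (len 1)
gen 7: "1"  (len 1)
gen 8: "0"  (len 1)
gen 9: (halted — word empty)

0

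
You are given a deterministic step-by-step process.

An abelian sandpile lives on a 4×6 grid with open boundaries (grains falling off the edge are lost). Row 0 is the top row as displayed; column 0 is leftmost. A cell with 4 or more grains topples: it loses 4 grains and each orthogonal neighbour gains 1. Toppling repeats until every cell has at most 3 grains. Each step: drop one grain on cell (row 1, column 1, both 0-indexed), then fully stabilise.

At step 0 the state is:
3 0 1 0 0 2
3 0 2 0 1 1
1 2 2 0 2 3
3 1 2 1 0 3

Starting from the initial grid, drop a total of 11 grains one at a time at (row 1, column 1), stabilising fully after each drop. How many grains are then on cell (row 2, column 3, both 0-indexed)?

gen 0: 3 0 1 0 0 2
3 0 2 0 1 1
1 2 2 0 2 3
3 1 2 1 0 3
gen 1: 3 0 1 0 0 2
3 1 2 0 1 1
1 2 2 0 2 3
3 1 2 1 0 3
gen 2: 3 0 1 0 0 2
3 2 2 0 1 1
1 2 2 0 2 3
3 1 2 1 0 3
gen 3: 3 0 1 0 0 2
3 3 2 0 1 1
1 2 2 0 2 3
3 1 2 1 0 3
gen 4: 0 2 1 0 0 2
1 1 3 0 1 1
2 3 2 0 2 3
3 1 2 1 0 3
gen 5: 0 2 1 0 0 2
1 2 3 0 1 1
2 3 2 0 2 3
3 1 2 1 0 3
gen 6: 0 2 1 0 0 2
1 3 3 0 1 1
2 3 2 0 2 3
3 1 2 1 0 3
gen 7: 0 3 2 0 0 2
2 2 1 1 1 1
3 1 0 1 2 3
3 2 3 1 0 3
gen 8: 0 3 2 0 0 2
2 3 1 1 1 1
3 1 0 1 2 3
3 2 3 1 0 3
gen 9: 1 0 3 0 0 2
3 1 2 1 1 1
3 2 0 1 2 3
3 2 3 1 0 3
gen 10: 1 0 3 0 0 2
3 2 2 1 1 1
3 2 0 1 2 3
3 2 3 1 0 3
gen 11: 1 0 3 0 0 2
3 3 2 1 1 1
3 2 0 1 2 3
3 2 3 1 0 3

1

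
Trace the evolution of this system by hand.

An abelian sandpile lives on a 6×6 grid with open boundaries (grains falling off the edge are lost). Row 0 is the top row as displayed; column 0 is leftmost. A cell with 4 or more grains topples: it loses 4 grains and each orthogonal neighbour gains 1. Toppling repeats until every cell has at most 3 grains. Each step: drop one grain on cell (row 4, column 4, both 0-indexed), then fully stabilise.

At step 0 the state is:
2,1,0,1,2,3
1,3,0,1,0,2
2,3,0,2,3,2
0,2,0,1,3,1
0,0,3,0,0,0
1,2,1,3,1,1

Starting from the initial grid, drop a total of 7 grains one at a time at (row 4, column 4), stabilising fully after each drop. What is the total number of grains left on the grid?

54

step 0: 2,1,0,1,2,3
1,3,0,1,0,2
2,3,0,2,3,2
0,2,0,1,3,1
0,0,3,0,0,0
1,2,1,3,1,1
step 1: 2,1,0,1,2,3
1,3,0,1,0,2
2,3,0,2,3,2
0,2,0,1,3,1
0,0,3,0,1,0
1,2,1,3,1,1
step 2: 2,1,0,1,2,3
1,3,0,1,0,2
2,3,0,2,3,2
0,2,0,1,3,1
0,0,3,0,2,0
1,2,1,3,1,1
step 3: 2,1,0,1,2,3
1,3,0,1,0,2
2,3,0,2,3,2
0,2,0,1,3,1
0,0,3,0,3,0
1,2,1,3,1,1
step 4: 2,1,0,1,2,3
1,3,0,1,1,2
2,3,0,3,0,3
0,2,0,2,1,2
0,0,3,1,1,1
1,2,1,3,2,1
step 5: 2,1,0,1,2,3
1,3,0,1,1,2
2,3,0,3,0,3
0,2,0,2,1,2
0,0,3,1,2,1
1,2,1,3,2,1
step 6: 2,1,0,1,2,3
1,3,0,1,1,2
2,3,0,3,0,3
0,2,0,2,1,2
0,0,3,1,3,1
1,2,1,3,2,1
step 7: 2,1,0,1,2,3
1,3,0,1,1,2
2,3,0,3,0,3
0,2,0,2,2,2
0,0,3,2,0,2
1,2,1,3,3,1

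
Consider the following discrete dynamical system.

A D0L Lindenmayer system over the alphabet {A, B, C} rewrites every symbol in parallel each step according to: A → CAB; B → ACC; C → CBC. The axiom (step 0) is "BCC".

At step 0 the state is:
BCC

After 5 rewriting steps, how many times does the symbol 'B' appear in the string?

[0] BCC
[1] ACCCBCCBC
[2] CABCBCCBCCBCACCCBCCBCACCCBC
[3] CBCCABACCCBCACCCBCCBCACCCBCCBCACCCBCCABCBCCBCCBCACCCBCCBCACCCBCCABCBCCBCCBCACCCBC
[4] CBCACCCBCCBCCABACCCABCBCCBCCBCACCCBCCABCBCCBCCBCACCCBCCBCA…CCBCCBCCABACCCBCACCCBCCBCACCCBCCBCACCCBCCABCBCCBCCBCACCCBC  (len 243)
[5] CBCACCCBCCABCBCCBCCBCACCCBCCBCACCCBCCBCCABACCCABCBCCBCCBCC…CCBCCBCCABACCCBCACCCBCCBCACCCBCCBCACCCBCCABCBCCBCCBCACCCBC  (len 729)

182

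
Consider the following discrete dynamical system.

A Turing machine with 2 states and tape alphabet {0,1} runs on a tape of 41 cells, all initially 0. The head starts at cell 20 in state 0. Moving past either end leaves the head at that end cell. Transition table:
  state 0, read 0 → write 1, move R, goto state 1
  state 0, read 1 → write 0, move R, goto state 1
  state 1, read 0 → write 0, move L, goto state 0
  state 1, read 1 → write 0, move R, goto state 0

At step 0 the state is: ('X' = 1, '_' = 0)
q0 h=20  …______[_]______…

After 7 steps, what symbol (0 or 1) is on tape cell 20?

0

[0] q0 h=20  …______[_]______…
[1] q1 h=21  …_____X[_]______…
[2] q0 h=20  …______[X]______…
[3] q1 h=21  …______[_]______…
[4] q0 h=20  …______[_]______…
[5] q1 h=21  …_____X[_]______…
[6] q0 h=20  …______[X]______…
[7] q1 h=21  …______[_]______…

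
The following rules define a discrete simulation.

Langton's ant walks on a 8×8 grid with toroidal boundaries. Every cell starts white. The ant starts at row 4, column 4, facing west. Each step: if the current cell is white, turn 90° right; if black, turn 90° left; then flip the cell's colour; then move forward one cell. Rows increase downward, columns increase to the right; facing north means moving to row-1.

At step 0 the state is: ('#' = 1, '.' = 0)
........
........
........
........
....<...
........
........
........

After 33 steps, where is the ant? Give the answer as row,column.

0) ........
........
........
........
....<...
........
........
........
1) ........
........
........
....^...
....#...
........
........
........
2) ........
........
........
....#>..
....#...
........
........
........
3) ........
........
........
....##..
....#v..
........
........
........
4) ........
........
........
....##..
....<#..
........
........
........
5) ........
........
........
....##..
.....#..
....v...
........
........
6) ........
........
........
....##..
.....#..
...<#...
........
........
7) ........
........
........
....##..
...^.#..
...##...
........
........
8) ........
........
........
....##..
...#>#..
...##...
........
........
9) ........
........
........
....##..
...###..
...#v...
........
........
10) ........
........
........
....##..
...###..
...#.>..
........
........
11) ........
........
........
....##..
...###..
...#.#..
.....v..
........
12) ........
........
........
....##..
...###..
...#.#..
....<#..
........
13) ........
........
........
....##..
...###..
...#^#..
....##..
........
14) ........
........
........
....##..
...###..
...##>..
....##..
........
15) ........
........
........
....##..
...##^..
...##...
....##..
........
16) ........
........
........
....##..
...#<...
...##...
....##..
........
17) ........
........
........
....##..
...#....
...#v...
....##..
........
18) ........
........
........
....##..
...#....
...#.>..
....##..
........
19) ........
........
........
....##..
...#....
...#.#..
....#v..
........
20) ........
........
........
....##..
...#....
...#.#..
....#.>.
........
21) ........
........
........
....##..
...#....
...#.#..
....#.#.
......v.
22) ........
........
........
....##..
...#....
...#.#..
....#.#.
.....<#.
23) ........
........
........
....##..
...#....
...#.#..
....#^#.
.....##.
24) ........
........
........
....##..
...#....
...#.#..
....##>.
.....##.
25) ........
........
........
....##..
...#....
...#.#^.
....##..
.....##.
26) ........
........
........
....##..
...#....
...#.##>
....##..
.....##.
27) ........
........
........
....##..
...#....
...#.###
....##.v
.....##.
28) ........
........
........
....##..
...#....
...#.###
....##<#
.....##.
29) ........
........
........
....##..
...#....
...#.#^#
....####
.....##.
30) ........
........
........
....##..
...#....
...#.<.#
....####
.....##.
31) ........
........
........
....##..
...#....
...#...#
....#v##
.....##.
32) ........
........
........
....##..
...#....
...#...#
....#.>#
.....##.
33) ........
........
........
....##..
...#....
...#..^#
....#..#
.....##.

5,6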